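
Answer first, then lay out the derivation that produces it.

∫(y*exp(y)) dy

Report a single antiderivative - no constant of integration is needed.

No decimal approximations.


The answer is y*exp(y) - exp(y).
Step 1. Integrate ∫(y*exp(y)) dy by parts with u = y, dv = (exp(y)) dy, so v = exp(y): now y*exp(y) + ∫(-exp(y)) dy.
Step 2. Evaluate the standard form: now y*exp(y) - exp(y).
Answer: y*exp(y) - exp(y).


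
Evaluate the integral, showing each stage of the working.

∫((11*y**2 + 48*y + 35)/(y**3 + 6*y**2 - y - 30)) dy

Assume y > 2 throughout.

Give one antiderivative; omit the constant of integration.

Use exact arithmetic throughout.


Step 1. Decompose ∫((11*y**2 + 48*y + 35)/(y**3 + 6*y**2 - y - 30)) dy by partial fractions, (11*y**2 + 48*y + 35)/(y**3 + 6*y**2 - y - 30) = 5/(y + 5) + 1/(y + 3) + 5/(y - 2): now ∫(5/(y - 2)) dy + ∫(1/(y + 3)) dy + ∫(5/(y + 5)) dy.
Step 2. Evaluate the standard form [assuming y > 2]: now 5*log(y - 2) + ∫(1/(y + 3)) dy + ∫(5/(y + 5)) dy.
Step 3. Evaluate the standard form [assuming y > -3]: now 5*log(y - 2) + log(y + 3) + ∫(5/(y + 5)) dy.
Step 4. Evaluate the standard form [assuming y > -5]: now 5*log(y - 2) + log(y + 3) + 5*log(y + 5).
Answer: 5*log(y - 2) + log(y + 3) + 5*log(y + 5).


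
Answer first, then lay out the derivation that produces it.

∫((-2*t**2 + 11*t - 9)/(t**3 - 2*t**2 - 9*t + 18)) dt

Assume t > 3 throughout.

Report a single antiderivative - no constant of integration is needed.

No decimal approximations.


The answer is log(t - 3) - log(t - 2) - 2*log(t + 3).
Step 1. Decompose ∫((-2*t**2 + 11*t - 9)/(t**3 - 2*t**2 - 9*t + 18)) dt by partial fractions, (-2*t**2 + 11*t - 9)/(t**3 - 2*t**2 - 9*t + 18) = -2/(t + 3) - 1/(t - 2) + 1/(t - 3): now ∫(1/(t - 3)) dt + ∫(-1/(t - 2)) dt + ∫(-2/(t + 3)) dt.
Step 2. Evaluate the standard form [assuming t > -3]: now -2*log(t + 3) + ∫(1/(t - 3)) dt + ∫(-1/(t - 2)) dt.
Step 3. Evaluate the standard form [assuming t > 3]: now log(t - 3) - 2*log(t + 3) + ∫(-1/(t - 2)) dt.
Step 4. Evaluate the standard form [assuming t > 2]: now log(t - 3) - log(t - 2) - 2*log(t + 3).
Answer: log(t - 3) - log(t - 2) - 2*log(t + 3).


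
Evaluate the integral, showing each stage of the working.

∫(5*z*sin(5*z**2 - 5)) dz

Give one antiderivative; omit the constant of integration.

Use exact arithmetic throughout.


Step 1. Substitute u = z**2 - 1, turning ∫(5*z*sin(5*z**2 - 5)) dz into ∫(5*sin(5*u)/2) du: now ∫(5*sin(5*u)/2) du.
Step 2. Evaluate the standard form: now -cos(5*u)/2.
Step 3. Substitute back u = z**2 - 1: now -cos(5*z**2 - 5)/2.
Answer: -cos(5*z**2 - 5)/2.


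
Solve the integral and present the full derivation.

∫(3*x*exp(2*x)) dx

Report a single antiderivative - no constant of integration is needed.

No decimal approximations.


Step 1. Integrate ∫(3*x*exp(2*x)) dx by parts with u = x, dv = (3*exp(2*x)) dx, so v = 3*exp(2*x)/2: now 3*x*exp(2*x)/2 + ∫(-3*exp(2*x)/2) dx.
Step 2. Evaluate the standard form: now 3*x*exp(2*x)/2 - 3*exp(2*x)/4.
Answer: 3*x*exp(2*x)/2 - 3*exp(2*x)/4.


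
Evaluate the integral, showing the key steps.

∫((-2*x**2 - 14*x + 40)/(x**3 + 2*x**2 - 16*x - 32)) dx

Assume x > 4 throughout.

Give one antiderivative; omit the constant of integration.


Step 1. Decompose ∫((-2*x**2 - 14*x + 40)/(x**3 + 2*x**2 - 16*x - 32)) dx by partial fractions, (-2*x**2 - 14*x + 40)/(x**3 + 2*x**2 - 16*x - 32) = 4/(x + 4) - 5/(x + 2) - 1/(x - 4): now ∫(-1/(x - 4)) dx + ∫(-5/(x + 2)) dx + ∫(4/(x + 4)) dx.
Step 2. Evaluate the standard form [assuming x > -2]: now -5*log(x + 2) + ∫(-1/(x - 4)) dx + ∫(4/(x + 4)) dx.
Step 3. Evaluate the standard form [assuming x > 4]: now -log(x - 4) - 5*log(x + 2) + ∫(4/(x + 4)) dx.
Step 4. Evaluate the standard form [assuming x > -4]: now -log(x - 4) - 5*log(x + 2) + 4*log(x + 4).
Answer: -log(x - 4) - 5*log(x + 2) + 4*log(x + 4).


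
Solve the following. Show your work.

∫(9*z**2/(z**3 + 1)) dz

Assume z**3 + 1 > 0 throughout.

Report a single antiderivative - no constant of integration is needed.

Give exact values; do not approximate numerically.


Step 1. Substitute u = z**3 + 1, turning ∫(9*z**2/(z**3 + 1)) dz into ∫(3/u) du: now ∫(3/u) du.
Step 2. Evaluate the standard form [assuming u > 0]: now 3*log(u).
Step 3. Substitute back u = z**3 + 1: now 3*log(z**3 + 1).
Answer: 3*log(z**3 + 1).


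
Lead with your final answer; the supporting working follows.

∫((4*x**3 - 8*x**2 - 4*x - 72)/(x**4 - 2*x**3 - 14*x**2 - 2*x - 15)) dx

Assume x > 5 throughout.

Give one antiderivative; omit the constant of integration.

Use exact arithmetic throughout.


The answer is log(x - 5) + 3*log(x + 3) + 4*atan(x).
Step 1. Decompose ∫((4*x**3 - 8*x**2 - 4*x - 72)/(x**4 - 2*x**3 - 14*x**2 - 2*x - 15)) dx by partial fractions, (4*x**3 - 8*x**2 - 4*x - 72)/(x**4 - 2*x**3 - 14*x**2 - 2*x - 15) = 4/(x**2 + 1) + 3/(x + 3) + 1/(x - 5): now ∫(1/(x - 5)) dx + ∫(3/(x + 3)) dx + ∫(4/(x**2 + 1)) dx.
Step 2. Evaluate the standard form [assuming x > -3]: now 3*log(x + 3) + ∫(1/(x - 5)) dx + ∫(4/(x**2 + 1)) dx.
Step 3. Evaluate the standard form [assuming x > 5]: now log(x - 5) + 3*log(x + 3) + ∫(4/(x**2 + 1)) dx.
Step 4. Evaluate the standard form: now log(x - 5) + 3*log(x + 3) + 4*atan(x).
Answer: log(x - 5) + 3*log(x + 3) + 4*atan(x).


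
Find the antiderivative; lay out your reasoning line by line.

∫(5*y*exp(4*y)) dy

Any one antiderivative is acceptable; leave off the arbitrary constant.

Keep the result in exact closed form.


Step 1. Integrate ∫(5*y*exp(4*y)) dy by parts with u = y, dv = (5*exp(4*y)) dy, so v = 5*exp(4*y)/4: now 5*y*exp(4*y)/4 + ∫(-5*exp(4*y)/4) dy.
Step 2. Evaluate the standard form: now 5*y*exp(4*y)/4 - 5*exp(4*y)/16.
Answer: 5*y*exp(4*y)/4 - 5*exp(4*y)/16.


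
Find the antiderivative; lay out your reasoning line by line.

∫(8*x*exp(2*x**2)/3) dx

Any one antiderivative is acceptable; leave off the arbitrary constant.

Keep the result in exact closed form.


Step 1. Substitute u = x**2, turning ∫(8*x*exp(2*x**2)/3) dx into ∫(4*exp(2*u)/3) du: now ∫(4*exp(2*u)/3) du.
Step 2. Evaluate the standard form: now 2*exp(2*u)/3.
Step 3. Substitute back u = x**2: now 2*exp(2*x**2)/3.
Answer: 2*exp(2*x**2)/3.


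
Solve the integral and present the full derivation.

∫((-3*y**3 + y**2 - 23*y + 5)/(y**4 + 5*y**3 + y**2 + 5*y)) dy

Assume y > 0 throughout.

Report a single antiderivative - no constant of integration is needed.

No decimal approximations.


Step 1. Decompose ∫((-3*y**3 + y**2 - 23*y + 5)/(y**4 + 5*y**3 + y**2 + 5*y)) dy by partial fractions, (-3*y**3 + y**2 - 23*y + 5)/(y**4 + 5*y**3 + y**2 + 5*y) = -4/(y**2 + 1) - 4/(y + 5) + 1/y: now ∫(1/y) dy + ∫(-4/(y + 5)) dy + ∫(-4/(y**2 + 1)) dy.
Step 2. Evaluate the standard form [assuming y > 0]: now log(y) + ∫(-4/(y + 5)) dy + ∫(-4/(y**2 + 1)) dy.
Step 3. Evaluate the standard form [assuming y > -5]: now log(y) - 4*log(y + 5) + ∫(-4/(y**2 + 1)) dy.
Step 4. Evaluate the standard form: now log(y) - 4*log(y + 5) - 4*atan(y).
Answer: log(y) - 4*log(y + 5) - 4*atan(y).


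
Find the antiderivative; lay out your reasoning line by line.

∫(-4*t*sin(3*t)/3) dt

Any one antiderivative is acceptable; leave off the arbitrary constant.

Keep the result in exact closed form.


Step 1. Integrate ∫(-4*t*sin(3*t)/3) dt by parts with u = t, dv = (-4*sin(3*t)/3) dt, so v = 4*cos(3*t)/9: now 4*t*cos(3*t)/9 + ∫(-4*cos(3*t)/9) dt.
Step 2. Evaluate the standard form: now 4*t*cos(3*t)/9 - 4*sin(3*t)/27.
Answer: 4*t*cos(3*t)/9 - 4*sin(3*t)/27.


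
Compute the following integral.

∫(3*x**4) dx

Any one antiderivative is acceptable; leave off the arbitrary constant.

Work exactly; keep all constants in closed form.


Answer: 3*x**5/5.


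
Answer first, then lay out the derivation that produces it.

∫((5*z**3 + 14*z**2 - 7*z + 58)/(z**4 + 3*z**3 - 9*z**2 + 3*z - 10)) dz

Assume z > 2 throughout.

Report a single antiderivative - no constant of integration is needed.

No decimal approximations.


The answer is 4*log(z - 2) + log(z + 5) - 4*atan(z).
Step 1. Decompose ∫((5*z**3 + 14*z**2 - 7*z + 58)/(z**4 + 3*z**3 - 9*z**2 + 3*z - 10)) dz by partial fractions, (5*z**3 + 14*z**2 - 7*z + 58)/(z**4 + 3*z**3 - 9*z**2 + 3*z - 10) = -4/(z**2 + 1) + 1/(z + 5) + 4/(z - 2): now ∫(4/(z - 2)) dz + ∫(1/(z + 5)) dz + ∫(-4/(z**2 + 1)) dz.
Step 2. Evaluate the standard form [assuming z > -5]: now log(z + 5) + ∫(4/(z - 2)) dz + ∫(-4/(z**2 + 1)) dz.
Step 3. Evaluate the standard form [assuming z > 2]: now 4*log(z - 2) + log(z + 5) + ∫(-4/(z**2 + 1)) dz.
Step 4. Evaluate the standard form: now 4*log(z - 2) + log(z + 5) - 4*atan(z).
Answer: 4*log(z - 2) + log(z + 5) - 4*atan(z).


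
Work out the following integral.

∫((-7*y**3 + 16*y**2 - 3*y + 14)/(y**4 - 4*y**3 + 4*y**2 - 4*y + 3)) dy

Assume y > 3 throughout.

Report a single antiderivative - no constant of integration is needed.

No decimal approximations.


Answer: -2*log(y - 3) - 5*log(y - 1) - atan(y).


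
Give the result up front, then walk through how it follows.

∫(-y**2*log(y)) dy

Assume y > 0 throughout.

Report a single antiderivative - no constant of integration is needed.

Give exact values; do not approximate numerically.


The answer is -y**3*log(y)/3 + y**3/9.
Step 1. Integrate ∫(-y**2*log(y)) dy by parts with u = log(y), dv = (-y**2) dy, so v = -y**3/3 [assuming y > 0]: now -y**3*log(y)/3 + ∫(y**2/3) dy.
Step 2. Evaluate the standard form: now -y**3*log(y)/3 + y**3/9.
Answer: -y**3*log(y)/3 + y**3/9.


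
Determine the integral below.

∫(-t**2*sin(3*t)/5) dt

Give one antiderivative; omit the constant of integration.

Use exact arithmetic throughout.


Answer: t**2*cos(3*t)/15 - 2*t*sin(3*t)/45 - 2*cos(3*t)/135.


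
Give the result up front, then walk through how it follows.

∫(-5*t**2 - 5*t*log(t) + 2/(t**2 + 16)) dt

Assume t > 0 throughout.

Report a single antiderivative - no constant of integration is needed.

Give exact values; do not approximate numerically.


The answer is -5*t**3/3 - 5*t**2*log(t)/2 + 5*t**2/4 + atan(t/4)/2.
Step 1. Rewrite: now ∫(-5*t**2) dt + ∫(-5*t*log(t)) dt + ∫(2/(t**2 + 16)) dt.
Step 2. Evaluate the standard form: now atan(t/4)/2 + ∫(-5*t**2) dt + ∫(-5*t*log(t)) dt.
Step 3. Integrate ∫(-5*t*log(t)) dt by parts with u = log(t), dv = (-5*t) dt, so v = -5*t**2/2 [assuming t > 0]: now -5*t**2*log(t)/2 + atan(t/4)/2 + ∫(5*t/2) dt + ∫(-5*t**2) dt.
Step 4. Evaluate the standard form: now -5*t**2*log(t)/2 + 5*t**2/4 + atan(t/4)/2 + ∫(-5*t**2) dt.
Step 5. Evaluate the standard form: now -5*t**3/3 - 5*t**2*log(t)/2 + 5*t**2/4 + atan(t/4)/2.
Answer: -5*t**3/3 - 5*t**2*log(t)/2 + 5*t**2/4 + atan(t/4)/2.


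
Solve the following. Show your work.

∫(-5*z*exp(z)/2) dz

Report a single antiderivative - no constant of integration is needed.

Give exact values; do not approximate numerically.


Step 1. Integrate ∫(-5*z*exp(z)/2) dz by parts with u = z, dv = (-5*exp(z)/2) dz, so v = -5*exp(z)/2: now -5*z*exp(z)/2 + ∫(5*exp(z)/2) dz.
Step 2. Evaluate the standard form: now -5*z*exp(z)/2 + 5*exp(z)/2.
Answer: -5*z*exp(z)/2 + 5*exp(z)/2.


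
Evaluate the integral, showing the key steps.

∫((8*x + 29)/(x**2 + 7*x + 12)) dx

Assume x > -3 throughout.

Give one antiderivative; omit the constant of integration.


Step 1. Decompose ∫((8*x + 29)/(x**2 + 7*x + 12)) dx by partial fractions, (8*x + 29)/(x**2 + 7*x + 12) = 3/(x + 4) + 5/(x + 3): now ∫(5/(x + 3)) dx + ∫(3/(x + 4)) dx.
Step 2. Evaluate the standard form [assuming x > -4]: now 3*log(x + 4) + ∫(5/(x + 3)) dx.
Step 3. Evaluate the standard form [assuming x > -3]: now 5*log(x + 3) + 3*log(x + 4).
Answer: 5*log(x + 3) + 3*log(x + 4).


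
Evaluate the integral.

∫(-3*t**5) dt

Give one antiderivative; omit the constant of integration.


Answer: -t**6/2.


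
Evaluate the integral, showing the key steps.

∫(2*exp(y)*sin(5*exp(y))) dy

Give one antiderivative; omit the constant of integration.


Step 1. Substitute u = exp(y), turning ∫(2*exp(y)*sin(5*exp(y))) dy into ∫(2*sin(5*u)) du: now ∫(2*sin(5*u)) du.
Step 2. Evaluate the standard form: now -2*cos(5*u)/5.
Step 3. Substitute back u = exp(y): now -2*cos(5*exp(y))/5.
Answer: -2*cos(5*exp(y))/5.


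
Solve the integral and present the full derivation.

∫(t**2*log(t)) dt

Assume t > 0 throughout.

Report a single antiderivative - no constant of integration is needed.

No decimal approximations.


Step 1. Integrate ∫(t**2*log(t)) dt by parts with u = log(t), dv = (t**2) dt, so v = t**3/3 [assuming t > 0]: now t**3*log(t)/3 + ∫(-t**2/3) dt.
Step 2. Evaluate the standard form: now t**3*log(t)/3 - t**3/9.
Answer: t**3*log(t)/3 - t**3/9.


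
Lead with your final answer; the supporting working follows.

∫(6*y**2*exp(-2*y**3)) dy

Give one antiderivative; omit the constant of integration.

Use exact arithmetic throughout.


The answer is -exp(-2*y**3).
Step 1. Substitute u = y**3, turning ∫(6*y**2*exp(-2*y**3)) dy into ∫(2*exp(-2*u)) du: now ∫(2*exp(-2*u)) du.
Step 2. Evaluate the standard form: now -exp(-2*u).
Step 3. Substitute back u = y**3: now -exp(-2*y**3).
Answer: -exp(-2*y**3).


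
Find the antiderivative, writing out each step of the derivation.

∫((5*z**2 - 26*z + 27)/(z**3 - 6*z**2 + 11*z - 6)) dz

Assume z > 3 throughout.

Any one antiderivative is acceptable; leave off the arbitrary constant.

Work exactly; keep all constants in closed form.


Step 1. Decompose ∫((5*z**2 - 26*z + 27)/(z**3 - 6*z**2 + 11*z - 6)) dz by partial fractions, (5*z**2 - 26*z + 27)/(z**3 - 6*z**2 + 11*z - 6) = 3/(z - 1) + 5/(z - 2) - 3/(z - 3): now ∫(-3/(z - 3)) dz + ∫(5/(z - 2)) dz + ∫(3/(z - 1)) dz.
Step 2. Evaluate the standard form [assuming z > 1]: now 3*log(z - 1) + ∫(-3/(z - 3)) dz + ∫(5/(z - 2)) dz.
Step 3. Evaluate the standard form [assuming z > 3]: now -3*log(z - 3) + 3*log(z - 1) + ∫(5/(z - 2)) dz.
Step 4. Evaluate the standard form [assuming z > 2]: now -3*log(z - 3) + 5*log(z - 2) + 3*log(z - 1).
Answer: -3*log(z - 3) + 5*log(z - 2) + 3*log(z - 1).


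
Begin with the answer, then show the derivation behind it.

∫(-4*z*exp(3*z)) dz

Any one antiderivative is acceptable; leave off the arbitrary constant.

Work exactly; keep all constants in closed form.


The answer is -4*z*exp(3*z)/3 + 4*exp(3*z)/9.
Step 1. Integrate ∫(-4*z*exp(3*z)) dz by parts with u = z, dv = (-4*exp(3*z)) dz, so v = -4*exp(3*z)/3: now -4*z*exp(3*z)/3 + ∫(4*exp(3*z)/3) dz.
Step 2. Evaluate the standard form: now -4*z*exp(3*z)/3 + 4*exp(3*z)/9.
Answer: -4*z*exp(3*z)/3 + 4*exp(3*z)/9.


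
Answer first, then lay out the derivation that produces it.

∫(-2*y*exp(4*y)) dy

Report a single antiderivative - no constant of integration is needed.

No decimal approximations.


The answer is -y*exp(4*y)/2 + exp(4*y)/8.
Step 1. Integrate ∫(-2*y*exp(4*y)) dy by parts with u = y, dv = (-2*exp(4*y)) dy, so v = -exp(4*y)/2: now -y*exp(4*y)/2 + ∫(exp(4*y)/2) dy.
Step 2. Evaluate the standard form: now -y*exp(4*y)/2 + exp(4*y)/8.
Answer: -y*exp(4*y)/2 + exp(4*y)/8.


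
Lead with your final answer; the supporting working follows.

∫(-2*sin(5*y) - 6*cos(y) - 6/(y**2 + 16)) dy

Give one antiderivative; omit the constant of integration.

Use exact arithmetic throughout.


The answer is -6*sin(y) + 2*cos(5*y)/5 - 3*atan(y/4)/2.
Step 1. Rewrite: now ∫(-6/(y**2 + 16)) dy + ∫(-2*sin(5*y)) dy + ∫(-6*cos(y)) dy.
Step 2. Evaluate the standard form: now -3*atan(y/4)/2 + ∫(-2*sin(5*y)) dy + ∫(-6*cos(y)) dy.
Step 3. Evaluate the standard form: now -6*sin(y) - 3*atan(y/4)/2 + ∫(-2*sin(5*y)) dy.
Step 4. Evaluate the standard form: now -6*sin(y) + 2*cos(5*y)/5 - 3*atan(y/4)/2.
Answer: -6*sin(y) + 2*cos(5*y)/5 - 3*atan(y/4)/2.


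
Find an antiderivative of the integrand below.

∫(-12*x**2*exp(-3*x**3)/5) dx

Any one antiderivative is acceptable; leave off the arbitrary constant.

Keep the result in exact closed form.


Answer: 4*exp(-3*x**3)/15.


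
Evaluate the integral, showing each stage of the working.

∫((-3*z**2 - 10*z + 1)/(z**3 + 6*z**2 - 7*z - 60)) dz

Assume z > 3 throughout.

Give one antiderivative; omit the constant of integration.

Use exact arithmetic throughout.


Step 1. Decompose ∫((-3*z**2 - 10*z + 1)/(z**3 + 6*z**2 - 7*z - 60)) dz by partial fractions, (-3*z**2 - 10*z + 1)/(z**3 + 6*z**2 - 7*z - 60) = -3/(z + 5) + 1/(z + 4) - 1/(z - 3): now ∫(-1/(z - 3)) dz + ∫(1/(z + 4)) dz + ∫(-3/(z + 5)) dz.
Step 2. Evaluate the standard form [assuming z > -5]: now -3*log(z + 5) + ∫(-1/(z - 3)) dz + ∫(1/(z + 4)) dz.
Step 3. Evaluate the standard form [assuming z > -4]: now log(z + 4) - 3*log(z + 5) + ∫(-1/(z - 3)) dz.
Step 4. Evaluate the standard form [assuming z > 3]: now -log(z - 3) + log(z + 4) - 3*log(z + 5).
Answer: -log(z - 3) + log(z + 4) - 3*log(z + 5).


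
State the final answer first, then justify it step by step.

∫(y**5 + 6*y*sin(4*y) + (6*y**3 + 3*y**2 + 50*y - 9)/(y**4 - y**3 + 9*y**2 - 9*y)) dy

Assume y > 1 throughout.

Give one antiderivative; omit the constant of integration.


The answer is y**6/6 - 3*y*cos(4*y)/2 + log(y) + 5*log(y - 1) + 3*sin(4*y)/8 + 4*atan(y/3)/3.
Step 1. Rewrite: now ∫(y**5) dy + ∫(6*y*sin(4*y)) dy + ∫((6*y**3 + 3*y**2 + 50*y - 9)/(y**4 - y**3 + 9*y**2 - 9*y)) dy.
Step 2. Decompose ∫((6*y**3 + 3*y**2 + 50*y - 9)/(y**4 - y**3 + 9*y**2 - 9*y)) dy by partial fractions, (6*y**3 + 3*y**2 + 50*y - 9)/(y**4 - y**3 + 9*y**2 - 9*y) = 4/(y**2 + 9) + 5/(y - 1) + 1/y: now ∫(1/y) dy + ∫(y**5) dy + ∫(6*y*sin(4*y)) dy + ∫(5/(y - 1)) dy + ∫(4/(y**2 + 9)) dy.
Step 3. Evaluate the standard form [assuming y > 1]: now 5*log(y - 1) + ∫(1/y) dy + ∫(y**5) dy + ∫(6*y*sin(4*y)) dy + ∫(4/(y**2 + 9)) dy.
Step 4. Evaluate the standard form [assuming y > 0]: now log(y) + 5*log(y - 1) + ∫(y**5) dy + ∫(6*y*sin(4*y)) dy + ∫(4/(y**2 + 9)) dy.
Step 5. Evaluate the standard form: now log(y) + 5*log(y - 1) + 4*atan(y/3)/3 + ∫(y**5) dy + ∫(6*y*sin(4*y)) dy.
Step 6. Evaluate the standard form: now y**6/6 + log(y) + 5*log(y - 1) + 4*atan(y/3)/3 + ∫(6*y*sin(4*y)) dy.
Step 7. Integrate ∫(6*y*sin(4*y)) dy by parts with u = y, dv = (6*sin(4*y)) dy, so v = -3*cos(4*y)/2: now y**6/6 - 3*y*cos(4*y)/2 + log(y) + 5*log(y - 1) + 4*atan(y/3)/3 + ∫(3*cos(4*y)/2) dy.
Step 8. Evaluate the standard form: now y**6/6 - 3*y*cos(4*y)/2 + log(y) + 5*log(y - 1) + 3*sin(4*y)/8 + 4*atan(y/3)/3.
Answer: y**6/6 - 3*y*cos(4*y)/2 + log(y) + 5*log(y - 1) + 3*sin(4*y)/8 + 4*atan(y/3)/3.


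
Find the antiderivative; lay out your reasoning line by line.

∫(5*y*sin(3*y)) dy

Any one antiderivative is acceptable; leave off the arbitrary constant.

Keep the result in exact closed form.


Step 1. Integrate ∫(5*y*sin(3*y)) dy by parts with u = y, dv = (5*sin(3*y)) dy, so v = -5*cos(3*y)/3: now -5*y*cos(3*y)/3 + ∫(5*cos(3*y)/3) dy.
Step 2. Evaluate the standard form: now -5*y*cos(3*y)/3 + 5*sin(3*y)/9.
Answer: -5*y*cos(3*y)/3 + 5*sin(3*y)/9.


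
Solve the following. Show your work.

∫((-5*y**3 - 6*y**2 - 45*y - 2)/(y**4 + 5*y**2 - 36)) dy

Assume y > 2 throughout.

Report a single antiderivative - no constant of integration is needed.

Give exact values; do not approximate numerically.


Step 1. Decompose ∫((-5*y**3 - 6*y**2 - 45*y - 2)/(y**4 + 5*y**2 - 36)) dy by partial fractions, (-5*y**3 - 6*y**2 - 45*y - 2)/(y**4 + 5*y**2 - 36) = -4/(y**2 + 9) - 2/(y + 2) - 3/(y - 2): now ∫(-3/(y - 2)) dy + ∫(-2/(y + 2)) dy + ∫(-4/(y**2 + 9)) dy.
Step 2. Evaluate the standard form [assuming y > -2]: now -2*log(y + 2) + ∫(-3/(y - 2)) dy + ∫(-4/(y**2 + 9)) dy.
Step 3. Evaluate the standard form [assuming y > 2]: now -3*log(y - 2) - 2*log(y + 2) + ∫(-4/(y**2 + 9)) dy.
Step 4. Evaluate the standard form: now -3*log(y - 2) - 2*log(y + 2) - 4*atan(y/3)/3.
Answer: -3*log(y - 2) - 2*log(y + 2) - 4*atan(y/3)/3.


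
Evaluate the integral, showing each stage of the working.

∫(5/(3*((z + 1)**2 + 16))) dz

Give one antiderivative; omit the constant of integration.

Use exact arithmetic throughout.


Step 1. Substitute u = z + 1, turning ∫(5/(3*((z + 1)**2 + 16))) dz into ∫(5/(3*(u**2 + 16))) du: now ∫(5/(3*(u**2 + 16))) du.
Step 2. Evaluate the standard form: now 5*atan(u/4)/12.
Step 3. Substitute back u = z + 1: now 5*atan(z/4 + 1/4)/12.
Answer: 5*atan(z/4 + 1/4)/12.


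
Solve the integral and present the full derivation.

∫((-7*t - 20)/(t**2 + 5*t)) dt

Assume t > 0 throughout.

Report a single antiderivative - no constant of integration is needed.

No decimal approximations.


Step 1. Decompose ∫((-7*t - 20)/(t**2 + 5*t)) dt by partial fractions, (-7*t - 20)/(t**2 + 5*t) = -3/(t + 5) - 4/t: now ∫(-4/t) dt + ∫(-3/(t + 5)) dt.
Step 2. Evaluate the standard form [assuming t > -5]: now -3*log(t + 5) + ∫(-4/t) dt.
Step 3. Evaluate the standard form [assuming t > 0]: now -4*log(t) - 3*log(t + 5).
Answer: -4*log(t) - 3*log(t + 5).


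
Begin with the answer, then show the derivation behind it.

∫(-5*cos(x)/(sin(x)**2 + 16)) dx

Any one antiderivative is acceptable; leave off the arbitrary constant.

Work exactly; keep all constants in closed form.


The answer is -5*atan(sin(x)/4)/4.
Step 1. Substitute u = sin(x), turning ∫(-5*cos(x)/(sin(x)**2 + 16)) dx into ∫(-5/(u**2 + 16)) du: now ∫(-5/(u**2 + 16)) du.
Step 2. Evaluate the standard form: now -5*atan(u/4)/4.
Step 3. Substitute back u = sin(x): now -5*atan(sin(x)/4)/4.
Answer: -5*atan(sin(x)/4)/4.


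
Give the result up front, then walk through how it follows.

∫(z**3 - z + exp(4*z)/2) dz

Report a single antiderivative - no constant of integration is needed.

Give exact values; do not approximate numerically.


The answer is z**4/4 - z**2/2 + exp(4*z)/8.
Step 1. Rewrite: now ∫(-z) dz + ∫(z**3) dz + ∫(exp(4*z)/2) dz.
Step 2. Evaluate the standard form: now z**4/4 + ∫(-z) dz + ∫(exp(4*z)/2) dz.
Step 3. Evaluate the standard form: now z**4/4 + exp(4*z)/8 + ∫(-z) dz.
Step 4. Evaluate the standard form: now z**4/4 - z**2/2 + exp(4*z)/8.
Answer: z**4/4 - z**2/2 + exp(4*z)/8.


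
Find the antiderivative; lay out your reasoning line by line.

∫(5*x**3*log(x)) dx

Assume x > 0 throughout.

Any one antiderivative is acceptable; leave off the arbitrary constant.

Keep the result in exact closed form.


Step 1. Integrate ∫(5*x**3*log(x)) dx by parts with u = log(x), dv = (5*x**3) dx, so v = 5*x**4/4 [assuming x > 0]: now 5*x**4*log(x)/4 + ∫(-5*x**3/4) dx.
Step 2. Evaluate the standard form: now 5*x**4*log(x)/4 - 5*x**4/16.
Answer: 5*x**4*log(x)/4 - 5*x**4/16.


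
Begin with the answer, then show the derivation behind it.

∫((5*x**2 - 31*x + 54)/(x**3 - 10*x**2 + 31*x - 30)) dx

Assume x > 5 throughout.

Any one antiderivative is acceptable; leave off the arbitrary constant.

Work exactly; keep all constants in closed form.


The answer is 4*log(x - 5) - 3*log(x - 3) + 4*log(x - 2).
Step 1. Decompose ∫((5*x**2 - 31*x + 54)/(x**3 - 10*x**2 + 31*x - 30)) dx by partial fractions, (5*x**2 - 31*x + 54)/(x**3 - 10*x**2 + 31*x - 30) = 4/(x - 2) - 3/(x - 3) + 4/(x - 5): now ∫(4/(x - 5)) dx + ∫(-3/(x - 3)) dx + ∫(4/(x - 2)) dx.
Step 2. Evaluate the standard form [assuming x > 3]: now -3*log(x - 3) + ∫(4/(x - 5)) dx + ∫(4/(x - 2)) dx.
Step 3. Evaluate the standard form [assuming x > 2]: now -3*log(x - 3) + 4*log(x - 2) + ∫(4/(x - 5)) dx.
Step 4. Evaluate the standard form [assuming x > 5]: now 4*log(x - 5) - 3*log(x - 3) + 4*log(x - 2).
Answer: 4*log(x - 5) - 3*log(x - 3) + 4*log(x - 2).


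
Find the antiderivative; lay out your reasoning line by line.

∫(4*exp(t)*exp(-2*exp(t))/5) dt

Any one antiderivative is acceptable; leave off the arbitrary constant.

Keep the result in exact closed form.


Step 1. Substitute u = exp(t), turning ∫(4*exp(t)*exp(-2*exp(t))/5) dt into ∫(4*exp(-2*u)/5) du: now ∫(4*exp(-2*u)/5) du.
Step 2. Evaluate the standard form: now -2*exp(-2*u)/5.
Step 3. Substitute back u = exp(t): now -2*exp(-2*exp(t))/5.
Answer: -2*exp(-2*exp(t))/5.


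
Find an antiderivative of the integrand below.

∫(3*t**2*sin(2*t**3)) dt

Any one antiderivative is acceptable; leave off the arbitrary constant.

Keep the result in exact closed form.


Answer: -cos(2*t**3)/2.


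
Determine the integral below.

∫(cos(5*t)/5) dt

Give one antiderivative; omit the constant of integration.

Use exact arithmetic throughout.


Answer: sin(5*t)/25.


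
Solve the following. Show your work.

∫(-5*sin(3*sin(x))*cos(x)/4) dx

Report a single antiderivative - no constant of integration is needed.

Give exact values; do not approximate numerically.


Step 1. Substitute u = sin(x), turning ∫(-5*sin(3*sin(x))*cos(x)/4) dx into ∫(-5*sin(3*u)/4) du: now ∫(-5*sin(3*u)/4) du.
Step 2. Evaluate the standard form: now 5*cos(3*u)/12.
Step 3. Substitute back u = sin(x): now 5*cos(3*sin(x))/12.
Answer: 5*cos(3*sin(x))/12.


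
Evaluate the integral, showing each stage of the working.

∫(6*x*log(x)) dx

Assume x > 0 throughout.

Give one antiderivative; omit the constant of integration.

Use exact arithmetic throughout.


Step 1. Integrate ∫(6*x*log(x)) dx by parts with u = log(x), dv = (6*x) dx, so v = 3*x**2 [assuming x > 0]: now 3*x**2*log(x) + ∫(-3*x) dx.
Step 2. Evaluate the standard form: now 3*x**2*log(x) - 3*x**2/2.
Answer: 3*x**2*log(x) - 3*x**2/2.


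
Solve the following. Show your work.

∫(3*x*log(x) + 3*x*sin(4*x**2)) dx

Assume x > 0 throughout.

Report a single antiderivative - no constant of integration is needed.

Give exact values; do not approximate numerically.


Step 1. Rewrite: now ∫(3*x*log(x)) dx + ∫(3*x*sin(4*x**2)) dx.
Step 2. Substitute u = x**2, turning ∫(3*x*sin(4*x**2)) dx into ∫(3*sin(4*u)/2) du: now ∫(3*x*log(x)) dx + ∫(3*sin(4*u)/2) du.
Step 3. Evaluate the standard form: now -3*cos(4*u)/8 + ∫(3*x*log(x)) dx.
Step 4. Substitute back u = x**2: now -3*cos(4*x**2)/8 + ∫(3*x*log(x)) dx.
Step 5. Integrate ∫(3*x*log(x)) dx by parts with u = log(x), dv = (3*x) dx, so v = 3*x**2/2 [assuming x > 0]: now 3*x**2*log(x)/2 - 3*cos(4*x**2)/8 + ∫(-3*x/2) dx.
Step 6. Evaluate the standard form: now 3*x**2*log(x)/2 - 3*x**2/4 - 3*cos(4*x**2)/8.
Answer: 3*x**2*log(x)/2 - 3*x**2/4 - 3*cos(4*x**2)/8.


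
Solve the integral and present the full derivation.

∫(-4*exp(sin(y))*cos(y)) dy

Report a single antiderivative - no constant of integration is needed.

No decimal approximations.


Step 1. Substitute u = sin(y), turning ∫(-4*exp(sin(y))*cos(y)) dy into ∫(-4*exp(u)) du: now ∫(-4*exp(u)) du.
Step 2. Evaluate the standard form: now -4*exp(u).
Step 3. Substitute back u = sin(y): now -4*exp(sin(y)).
Answer: -4*exp(sin(y)).


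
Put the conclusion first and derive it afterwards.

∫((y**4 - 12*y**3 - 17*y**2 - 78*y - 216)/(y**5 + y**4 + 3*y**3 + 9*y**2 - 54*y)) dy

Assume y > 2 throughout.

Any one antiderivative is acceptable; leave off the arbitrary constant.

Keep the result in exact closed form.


The answer is 4*log(y) - 4*log(y - 2) + log(y + 3) - 2*atan(y/3)/3.
Step 1. Decompose ∫((y**4 - 12*y**3 - 17*y**2 - 78*y - 216)/(y**5 + y**4 + 3*y**3 + 9*y**2 - 54*y)) dy by partial fractions, (y**4 - 12*y**3 - 17*y**2 - 78*y - 216)/(y**5 + y**4 + 3*y**3 + 9*y**2 - 54*y) = -2/(y**2 + 9) + 1/(y + 3) - 4/(y - 2) + 4/y: now ∫(4/y) dy + ∫(-4/(y - 2)) dy + ∫(1/(y + 3)) dy + ∫(-2/(y**2 + 9)) dy.
Step 2. Evaluate the standard form [assuming y > -3]: now log(y + 3) + ∫(4/y) dy + ∫(-4/(y - 2)) dy + ∫(-2/(y**2 + 9)) dy.
Step 3. Evaluate the standard form [assuming y > 0]: now 4*log(y) + log(y + 3) + ∫(-4/(y - 2)) dy + ∫(-2/(y**2 + 9)) dy.
Step 4. Evaluate the standard form [assuming y > 2]: now 4*log(y) - 4*log(y - 2) + log(y + 3) + ∫(-2/(y**2 + 9)) dy.
Step 5. Evaluate the standard form: now 4*log(y) - 4*log(y - 2) + log(y + 3) - 2*atan(y/3)/3.
Answer: 4*log(y) - 4*log(y - 2) + log(y + 3) - 2*atan(y/3)/3.


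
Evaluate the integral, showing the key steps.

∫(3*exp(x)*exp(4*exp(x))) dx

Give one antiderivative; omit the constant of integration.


Step 1. Substitute u = exp(x), turning ∫(3*exp(x)*exp(4*exp(x))) dx into ∫(3*exp(4*u)) du: now ∫(3*exp(4*u)) du.
Step 2. Evaluate the standard form: now 3*exp(4*u)/4.
Step 3. Substitute back u = exp(x): now 3*exp(4*exp(x))/4.
Answer: 3*exp(4*exp(x))/4.


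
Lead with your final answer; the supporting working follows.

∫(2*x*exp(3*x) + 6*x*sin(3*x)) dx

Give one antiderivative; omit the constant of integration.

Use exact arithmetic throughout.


The answer is 2*x*exp(3*x)/3 - 2*x*cos(3*x) - 2*exp(3*x)/9 + 2*sin(3*x)/3.
Step 1. Rewrite: now ∫(2*x*exp(3*x)) dx + ∫(6*x*sin(3*x)) dx.
Step 2. Integrate ∫(2*x*exp(3*x)) dx by parts with u = x, dv = (2*exp(3*x)) dx, so v = 2*exp(3*x)/3: now 2*x*exp(3*x)/3 + ∫(6*x*sin(3*x)) dx + ∫(-2*exp(3*x)/3) dx.
Step 3. Evaluate the standard form: now 2*x*exp(3*x)/3 - 2*exp(3*x)/9 + ∫(6*x*sin(3*x)) dx.
Step 4. Integrate ∫(6*x*sin(3*x)) dx by parts with u = x, dv = (6*sin(3*x)) dx, so v = -2*cos(3*x): now 2*x*exp(3*x)/3 - 2*x*cos(3*x) - 2*exp(3*x)/9 + ∫(2*cos(3*x)) dx.
Step 5. Evaluate the standard form: now 2*x*exp(3*x)/3 - 2*x*cos(3*x) - 2*exp(3*x)/9 + 2*sin(3*x)/3.
Answer: 2*x*exp(3*x)/3 - 2*x*cos(3*x) - 2*exp(3*x)/9 + 2*sin(3*x)/3.


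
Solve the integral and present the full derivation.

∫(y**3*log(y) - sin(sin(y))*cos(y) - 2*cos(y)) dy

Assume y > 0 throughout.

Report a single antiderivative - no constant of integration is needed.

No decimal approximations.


Step 1. Rewrite: now ∫(y**3*log(y)) dy + ∫(-sin(sin(y))*cos(y)) dy + ∫(-2*cos(y)) dy.
Step 2. Evaluate the standard form: now -2*sin(y) + ∫(y**3*log(y)) dy + ∫(-sin(sin(y))*cos(y)) dy.
Step 3. Substitute u = sin(y), turning ∫(-sin(sin(y))*cos(y)) dy into ∫(-sin(u)) du: now -2*sin(y) + ∫(y**3*log(y)) dy + ∫(-sin(u)) du.
Step 4. Evaluate the standard form: now -2*sin(y) + cos(u) + ∫(y**3*log(y)) dy.
Step 5. Substitute back u = sin(y): now -2*sin(y) + cos(sin(y)) + ∫(y**3*log(y)) dy.
Step 6. Integrate ∫(y**3*log(y)) dy by parts with u = log(y), dv = (y**3) dy, so v = y**4/4 [assuming y > 0]: now y**4*log(y)/4 - 2*sin(y) + cos(sin(y)) + ∫(-y**3/4) dy.
Step 7. Evaluate the standard form: now y**4*log(y)/4 - y**4/16 - 2*sin(y) + cos(sin(y)).
Answer: y**4*log(y)/4 - y**4/16 - 2*sin(y) + cos(sin(y)).


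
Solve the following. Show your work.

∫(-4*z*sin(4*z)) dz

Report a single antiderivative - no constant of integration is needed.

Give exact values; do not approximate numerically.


Step 1. Integrate ∫(-4*z*sin(4*z)) dz by parts with u = z, dv = (-4*sin(4*z)) dz, so v = cos(4*z): now z*cos(4*z) + ∫(-cos(4*z)) dz.
Step 2. Evaluate the standard form: now z*cos(4*z) - sin(4*z)/4.
Answer: z*cos(4*z) - sin(4*z)/4.


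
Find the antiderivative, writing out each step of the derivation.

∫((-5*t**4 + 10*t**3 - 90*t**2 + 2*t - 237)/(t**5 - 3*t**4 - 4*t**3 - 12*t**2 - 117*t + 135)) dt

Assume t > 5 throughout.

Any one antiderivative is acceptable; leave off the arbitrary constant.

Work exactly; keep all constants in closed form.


Step 1. Decompose ∫((-5*t**4 + 10*t**3 - 90*t**2 + 2*t - 237)/(t**5 - 3*t**4 - 4*t**3 - 12*t**2 - 117*t + 135)) dt by partial fractions, (-5*t**4 + 10*t**3 - 90*t**2 + 2*t - 237)/(t**5 - 3*t**4 - 4*t**3 - 12*t**2 - 117*t + 135) = 4/(t**2 + 9) - 3/(t + 3) + 2/(t - 1) - 4/(t - 5): now ∫(-4/(t - 5)) dt + ∫(2/(t - 1)) dt + ∫(-3/(t + 3)) dt + ∫(4/(t**2 + 9)) dt.
Step 2. Evaluate the standard form [assuming t > 1]: now 2*log(t - 1) + ∫(-4/(t - 5)) dt + ∫(-3/(t + 3)) dt + ∫(4/(t**2 + 9)) dt.
Step 3. Evaluate the standard form [assuming t > -3]: now 2*log(t - 1) - 3*log(t + 3) + ∫(-4/(t - 5)) dt + ∫(4/(t**2 + 9)) dt.
Step 4. Evaluate the standard form [assuming t > 5]: now -4*log(t - 5) + 2*log(t - 1) - 3*log(t + 3) + ∫(4/(t**2 + 9)) dt.
Step 5. Evaluate the standard form: now -4*log(t - 5) + 2*log(t - 1) - 3*log(t + 3) + 4*atan(t/3)/3.
Answer: -4*log(t - 5) + 2*log(t - 1) - 3*log(t + 3) + 4*atan(t/3)/3.


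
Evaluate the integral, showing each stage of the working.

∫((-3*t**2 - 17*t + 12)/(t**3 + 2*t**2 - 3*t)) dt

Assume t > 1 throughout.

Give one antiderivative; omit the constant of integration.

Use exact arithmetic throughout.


Step 1. Decompose ∫((-3*t**2 - 17*t + 12)/(t**3 + 2*t**2 - 3*t)) dt by partial fractions, (-3*t**2 - 17*t + 12)/(t**3 + 2*t**2 - 3*t) = 3/(t + 3) - 2/(t - 1) - 4/t: now ∫(-4/t) dt + ∫(-2/(t - 1)) dt + ∫(3/(t + 3)) dt.
Step 2. Evaluate the standard form [assuming t > 0]: now -4*log(t) + ∫(-2/(t - 1)) dt + ∫(3/(t + 3)) dt.
Step 3. Evaluate the standard form [assuming t > 1]: now -4*log(t) - 2*log(t - 1) + ∫(3/(t + 3)) dt.
Step 4. Evaluate the standard form [assuming t > -3]: now -4*log(t) - 2*log(t - 1) + 3*log(t + 3).
Answer: -4*log(t) - 2*log(t - 1) + 3*log(t + 3).


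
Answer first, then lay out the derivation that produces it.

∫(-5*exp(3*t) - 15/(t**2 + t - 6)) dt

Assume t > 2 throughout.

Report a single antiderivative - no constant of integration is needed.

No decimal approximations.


The answer is -5*exp(3*t)/3 - 3*log(t - 2) + 3*log(t + 3).
Step 1. Rewrite: now ∫(-15/(t**2 + t - 6)) dt + ∫(-5*exp(3*t)) dt.
Step 2. Evaluate the standard form: now -5*exp(3*t)/3 + ∫(-15/(t**2 + t - 6)) dt.
Step 3. Decompose ∫(-15/(t**2 + t - 6)) dt by partial fractions, -15/(t**2 + t - 6) = 3/(t + 3) - 3/(t - 2): now -5*exp(3*t)/3 + ∫(-3/(t - 2)) dt + ∫(3/(t + 3)) dt.
Step 4. Evaluate the standard form [assuming t > 2]: now -5*exp(3*t)/3 - 3*log(t - 2) + ∫(3/(t + 3)) dt.
Step 5. Evaluate the standard form [assuming t > -3]: now -5*exp(3*t)/3 - 3*log(t - 2) + 3*log(t + 3).
Answer: -5*exp(3*t)/3 - 3*log(t - 2) + 3*log(t + 3).


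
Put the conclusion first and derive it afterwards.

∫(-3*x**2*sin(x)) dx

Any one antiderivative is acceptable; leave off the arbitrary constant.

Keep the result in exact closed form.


The answer is 3*x**2*cos(x) - 6*x*sin(x) - 6*cos(x).
Step 1. Integrate ∫(-3*x**2*sin(x)) dx by parts with u = x**2, dv = (-3*sin(x)) dx, so v = 3*cos(x): now 3*x**2*cos(x) + ∫(-6*x*cos(x)) dx.
Step 2. Integrate ∫(-6*x*cos(x)) dx by parts with u = x, dv = (-6*cos(x)) dx, so v = -6*sin(x): now 3*x**2*cos(x) - 6*x*sin(x) + ∫(6*sin(x)) dx.
Step 3. Evaluate the standard form: now 3*x**2*cos(x) - 6*x*sin(x) - 6*cos(x).
Answer: 3*x**2*cos(x) - 6*x*sin(x) - 6*cos(x).


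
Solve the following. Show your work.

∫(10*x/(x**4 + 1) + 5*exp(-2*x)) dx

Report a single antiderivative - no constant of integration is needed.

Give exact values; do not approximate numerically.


Step 1. Rewrite: now ∫(10*x/(x**4 + 1)) dx + ∫(5*exp(-2*x)) dx.
Step 2. Evaluate the standard form: now ∫(10*x/(x**4 + 1)) dx - 5*exp(-2*x)/2.
Step 3. Substitute u = x**2, turning ∫(10*x/(x**4 + 1)) dx into ∫(5/(u**2 + 1)) du: now ∫(5/(u**2 + 1)) du - 5*exp(-2*x)/2.
Step 4. Evaluate the standard form: now 5*atan(u) - 5*exp(-2*x)/2.
Step 5. Substitute back u = x**2: now 5*atan(x**2) - 5*exp(-2*x)/2.
Answer: 5*atan(x**2) - 5*exp(-2*x)/2.


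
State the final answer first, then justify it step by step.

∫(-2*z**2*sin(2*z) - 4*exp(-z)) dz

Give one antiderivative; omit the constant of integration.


The answer is z**2*cos(2*z) - z*sin(2*z) - cos(2*z)/2 + 4*exp(-z).
Step 1. Rewrite: now ∫(-2*z**2*sin(2*z)) dz + ∫(-4*exp(-z)) dz.
Step 2. Integrate ∫(-2*z**2*sin(2*z)) dz by parts with u = z**2, dv = (-2*sin(2*z)) dz, so v = cos(2*z): now z**2*cos(2*z) + ∫(-2*z*cos(2*z)) dz + ∫(-4*exp(-z)) dz.
Step 3. Integrate ∫(-2*z*cos(2*z)) dz by parts with u = z, dv = (-2*cos(2*z)) dz, so v = -sin(2*z): now z**2*cos(2*z) - z*sin(2*z) + ∫(-4*exp(-z)) dz + ∫(sin(2*z)) dz.
Step 4. Evaluate the standard form: now z**2*cos(2*z) - z*sin(2*z) - cos(2*z)/2 + ∫(-4*exp(-z)) dz.
Step 5. Evaluate the standard form: now z**2*cos(2*z) - z*sin(2*z) - cos(2*z)/2 + 4*exp(-z).
Answer: z**2*cos(2*z) - z*sin(2*z) - cos(2*z)/2 + 4*exp(-z).


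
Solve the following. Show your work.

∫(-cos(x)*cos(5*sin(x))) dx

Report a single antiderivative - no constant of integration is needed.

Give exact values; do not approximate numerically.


Step 1. Substitute u = sin(x), turning ∫(-cos(x)*cos(5*sin(x))) dx into ∫(-cos(5*u)) du: now ∫(-cos(5*u)) du.
Step 2. Evaluate the standard form: now -sin(5*u)/5.
Step 3. Substitute back u = sin(x): now -sin(5*sin(x))/5.
Answer: -sin(5*sin(x))/5.


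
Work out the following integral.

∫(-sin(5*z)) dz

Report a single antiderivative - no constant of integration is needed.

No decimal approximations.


Answer: cos(5*z)/5.


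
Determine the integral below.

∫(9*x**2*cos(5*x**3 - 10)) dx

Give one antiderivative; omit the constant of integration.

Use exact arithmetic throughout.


Answer: 3*sin(5*x**3 - 10)/5.


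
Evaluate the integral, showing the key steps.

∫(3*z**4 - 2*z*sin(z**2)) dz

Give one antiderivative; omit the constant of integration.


Step 1. Rewrite: now ∫(3*z**4) dz + ∫(-2*z*sin(z**2)) dz.
Step 2. Evaluate the standard form: now 3*z**5/5 + ∫(-2*z*sin(z**2)) dz.
Step 3. Substitute u = z**2, turning ∫(-2*z*sin(z**2)) dz into ∫(-sin(u)) du: now 3*z**5/5 + ∫(-sin(u)) du.
Step 4. Evaluate the standard form: now 3*z**5/5 + cos(u).
Step 5. Substitute back u = z**2: now 3*z**5/5 + cos(z**2).
Answer: 3*z**5/5 + cos(z**2).


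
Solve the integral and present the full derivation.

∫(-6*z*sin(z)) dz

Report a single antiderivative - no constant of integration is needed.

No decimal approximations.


Step 1. Integrate ∫(-6*z*sin(z)) dz by parts with u = z, dv = (-6*sin(z)) dz, so v = 6*cos(z): now 6*z*cos(z) + ∫(-6*cos(z)) dz.
Step 2. Evaluate the standard form: now 6*z*cos(z) - 6*sin(z).
Answer: 6*z*cos(z) - 6*sin(z).


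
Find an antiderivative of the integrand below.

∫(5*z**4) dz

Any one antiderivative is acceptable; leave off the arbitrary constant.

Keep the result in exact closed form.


Answer: z**5.


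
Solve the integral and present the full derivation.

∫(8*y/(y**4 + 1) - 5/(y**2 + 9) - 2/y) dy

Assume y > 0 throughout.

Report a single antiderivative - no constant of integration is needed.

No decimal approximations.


Step 1. Rewrite: now ∫(-2/y) dy + ∫(8*y/(y**4 + 1)) dy + ∫(-5/(y**2 + 9)) dy.
Step 2. Evaluate the standard form: now -5*atan(y/3)/3 + ∫(-2/y) dy + ∫(8*y/(y**4 + 1)) dy.
Step 3. Substitute u = y**2, turning ∫(8*y/(y**4 + 1)) dy into ∫(4/(u**2 + 1)) du: now -5*atan(y/3)/3 + ∫(-2/y) dy + ∫(4/(u**2 + 1)) du.
Step 4. Evaluate the standard form: now 4*atan(u) - 5*atan(y/3)/3 + ∫(-2/y) dy.
Step 5. Substitute back u = y**2: now -5*atan(y/3)/3 + 4*atan(y**2) + ∫(-2/y) dy.
Step 6. Evaluate the standard form [assuming y > 0]: now -2*log(y) - 5*atan(y/3)/3 + 4*atan(y**2).
Answer: -2*log(y) - 5*atan(y/3)/3 + 4*atan(y**2).


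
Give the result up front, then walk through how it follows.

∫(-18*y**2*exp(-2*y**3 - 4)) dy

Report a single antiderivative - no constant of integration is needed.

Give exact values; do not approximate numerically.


The answer is 3*exp(-2*y**3 - 4).
Step 1. Substitute u = y**3 + 2, turning ∫(-18*y**2*exp(-2*y**3 - 4)) dy into ∫(-6*exp(-2*u)) du: now ∫(-6*exp(-2*u)) du.
Step 2. Evaluate the standard form: now 3*exp(-2*u).
Step 3. Substitute back u = y**3 + 2: now 3*exp(-2*y**3 - 4).
Answer: 3*exp(-2*y**3 - 4).


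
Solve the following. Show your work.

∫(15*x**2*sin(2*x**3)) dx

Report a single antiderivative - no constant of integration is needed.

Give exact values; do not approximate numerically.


Step 1. Substitute u = x**3, turning ∫(15*x**2*sin(2*x**3)) dx into ∫(5*sin(2*u)) du: now ∫(5*sin(2*u)) du.
Step 2. Evaluate the standard form: now -5*cos(2*u)/2.
Step 3. Substitute back u = x**3: now -5*cos(2*x**3)/2.
Answer: -5*cos(2*x**3)/2.


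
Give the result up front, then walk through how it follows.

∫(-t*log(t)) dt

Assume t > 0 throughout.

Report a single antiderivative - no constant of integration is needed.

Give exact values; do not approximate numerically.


The answer is -t**2*log(t)/2 + t**2/4.
Step 1. Integrate ∫(-t*log(t)) dt by parts with u = log(t), dv = (-t) dt, so v = -t**2/2 [assuming t > 0]: now -t**2*log(t)/2 + ∫(t/2) dt.
Step 2. Evaluate the standard form: now -t**2*log(t)/2 + t**2/4.
Answer: -t**2*log(t)/2 + t**2/4.
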